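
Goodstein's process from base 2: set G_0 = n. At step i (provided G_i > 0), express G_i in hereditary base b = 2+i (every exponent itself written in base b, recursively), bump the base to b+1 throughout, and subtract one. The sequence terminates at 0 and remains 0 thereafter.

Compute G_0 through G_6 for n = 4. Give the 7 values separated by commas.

base 2: 4 = 2^2; at 3: 3^3 = 27; next = 26
base 3: 26 = 2·3^2 + 2·3 + 2; at 4: 2·4^2 + 2·4 + 2 = 42; next = 41
base 4: 41 = 2·4^2 + 2·4 + 1; at 5: 2·5^2 + 2·5 + 1 = 61; next = 60
base 5: 60 = 2·5^2 + 2·5; at 6: 2·6^2 + 2·6 = 84; next = 83
base 6: 83 = 2·6^2 + 6 + 5; at 7: 2·7^2 + 7 + 5 = 110; next = 109
base 7: 109 = 2·7^2 + 7 + 4; at 8: 2·8^2 + 8 + 4 = 140; next = 139

4, 26, 41, 60, 83, 109, 139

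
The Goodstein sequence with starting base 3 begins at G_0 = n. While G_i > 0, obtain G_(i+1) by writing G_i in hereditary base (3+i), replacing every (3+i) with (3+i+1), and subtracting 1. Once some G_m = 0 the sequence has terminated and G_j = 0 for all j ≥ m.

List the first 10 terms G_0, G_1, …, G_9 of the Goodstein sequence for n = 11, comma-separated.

11 —HB3→ 3^2 + 2 —bump→ 4^2 + 2 = 18 —(−1)→ 17
17 —HB4→ 4^2 + 1 —bump→ 5^2 + 1 = 26 —(−1)→ 25
25 —HB5→ 5^2 —bump→ 6^2 = 36 —(−1)→ 35
35 —HB6→ 5·6 + 5 —bump→ 5·7 + 5 = 40 —(−1)→ 39
39 —HB7→ 5·7 + 4 —bump→ 5·8 + 4 = 44 —(−1)→ 43
43 —HB8→ 5·8 + 3 —bump→ 5·9 + 3 = 48 —(−1)→ 47
47 —HB9→ 5·9 + 2 —bump→ 5·10 + 2 = 52 —(−1)→ 51
51 —HB10→ 5·10 + 1 —bump→ 5·11 + 1 = 56 —(−1)→ 55
55 —HB11→ 5·11 —bump→ 5·12 = 60 —(−1)→ 59

11, 17, 25, 35, 39, 43, 47, 51, 55, 59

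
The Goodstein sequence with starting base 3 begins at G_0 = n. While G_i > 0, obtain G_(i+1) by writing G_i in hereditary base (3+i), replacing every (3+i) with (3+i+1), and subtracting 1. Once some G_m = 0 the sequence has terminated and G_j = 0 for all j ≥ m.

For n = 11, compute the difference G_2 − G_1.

8

11 —HB3→ 3^2 + 2 —bump→ 4^2 + 2 = 18 —(−1)→ 17
17 —HB4→ 4^2 + 1 —bump→ 5^2 + 1 = 26 —(−1)→ 25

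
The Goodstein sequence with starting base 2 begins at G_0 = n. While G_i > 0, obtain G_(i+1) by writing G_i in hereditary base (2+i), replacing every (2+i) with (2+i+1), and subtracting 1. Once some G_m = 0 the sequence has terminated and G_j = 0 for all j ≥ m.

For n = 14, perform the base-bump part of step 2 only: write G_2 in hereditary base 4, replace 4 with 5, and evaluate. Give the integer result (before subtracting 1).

18751

14 —HB2→ 2^(2 + 1) + 2^2 + 2 —bump→ 3^(3 + 1) + 3^3 + 3 = 111 —(−1)→ 110
110 —HB3→ 3^(3 + 1) + 3^3 + 2 —bump→ 4^(4 + 1) + 4^4 + 2 = 1282 —(−1)→ 1281
1281 —HB4→ 4^(4 + 1) + 4^4 + 1 —bump→ 5^(5 + 1) + 5^5 + 1 = 18751 —(−1)→ 18750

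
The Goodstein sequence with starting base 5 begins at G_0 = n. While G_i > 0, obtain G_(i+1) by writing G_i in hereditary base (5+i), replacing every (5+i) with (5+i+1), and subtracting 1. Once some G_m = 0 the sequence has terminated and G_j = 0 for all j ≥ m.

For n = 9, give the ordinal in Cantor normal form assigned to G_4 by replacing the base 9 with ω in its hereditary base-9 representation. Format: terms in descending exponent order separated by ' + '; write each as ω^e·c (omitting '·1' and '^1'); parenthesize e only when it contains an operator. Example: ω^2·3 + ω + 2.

ω

G_0 = 9. HB_5(9) = 5 + 4. Bump = 10. G_1 = 9.
G_1 = 9. HB_6(9) = 6 + 3. Bump = 10. G_2 = 9.
G_2 = 9. HB_7(9) = 7 + 2. Bump = 10. G_3 = 9.
G_3 = 9. HB_8(9) = 8 + 1. Bump = 10. G_4 = 9.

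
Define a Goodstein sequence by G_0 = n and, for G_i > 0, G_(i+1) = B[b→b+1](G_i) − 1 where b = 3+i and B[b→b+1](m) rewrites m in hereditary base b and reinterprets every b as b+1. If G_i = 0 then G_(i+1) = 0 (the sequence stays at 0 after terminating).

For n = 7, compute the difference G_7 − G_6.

base 3: 7 = 2·3 + 1; at 4: 2·4 + 1 = 9; next = 8
base 4: 8 = 2·4; at 5: 2·5 = 10; next = 9
base 5: 9 = 5 + 4; at 6: 6 + 4 = 10; next = 9
base 6: 9 = 6 + 3; at 7: 7 + 3 = 10; next = 9
base 7: 9 = 7 + 2; at 8: 8 + 2 = 10; next = 9
base 8: 9 = 8 + 1; at 9: 9 + 1 = 10; next = 9
base 9: 9 = 9; at 10: 10 = 10; next = 9

0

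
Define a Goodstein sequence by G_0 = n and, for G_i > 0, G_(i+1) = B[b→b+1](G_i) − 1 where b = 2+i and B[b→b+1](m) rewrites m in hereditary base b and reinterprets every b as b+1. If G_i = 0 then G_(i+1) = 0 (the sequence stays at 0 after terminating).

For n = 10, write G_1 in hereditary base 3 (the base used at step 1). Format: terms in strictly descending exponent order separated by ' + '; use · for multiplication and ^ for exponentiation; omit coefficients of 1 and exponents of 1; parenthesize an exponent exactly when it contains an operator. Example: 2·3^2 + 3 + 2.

step 0: 10 = 2^(2 + 1) + 2; sub 3 for 2: 3^(3 + 1) + 3; = 84; G_1 = 84−1 = 83
step 1: 83 = 3^(3 + 1) + 2; sub 4 for 3: 4^(4 + 1) + 2; = 1026; G_2 = 1026−1 = 1025

3^(3 + 1) + 2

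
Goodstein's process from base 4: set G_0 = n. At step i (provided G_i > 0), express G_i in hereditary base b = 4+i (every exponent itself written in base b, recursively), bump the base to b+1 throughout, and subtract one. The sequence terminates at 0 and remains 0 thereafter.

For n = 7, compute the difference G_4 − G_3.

base 4: 7 = 4 + 3; at 5: 5 + 3 = 8; next = 7
base 5: 7 = 5 + 2; at 6: 6 + 2 = 8; next = 7
base 6: 7 = 6 + 1; at 7: 7 + 1 = 8; next = 7
base 7: 7 = 7; at 8: 8 = 8; next = 7

0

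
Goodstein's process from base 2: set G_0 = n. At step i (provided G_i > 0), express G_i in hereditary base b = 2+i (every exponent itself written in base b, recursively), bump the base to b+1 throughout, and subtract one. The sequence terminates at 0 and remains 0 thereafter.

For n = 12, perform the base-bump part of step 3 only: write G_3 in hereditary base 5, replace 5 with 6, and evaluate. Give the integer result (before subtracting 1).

280020

step 0: 12 = 2^(2 + 1) + 2^2; sub 3 for 2: 3^(3 + 1) + 3^3; = 108; G_1 = 108−1 = 107
step 1: 107 = 3^(3 + 1) + 2·3^2 + 2·3 + 2; sub 4 for 3: 4^(4 + 1) + 2·4^2 + 2·4 + 2; = 1066; G_2 = 1066−1 = 1065
step 2: 1065 = 4^(4 + 1) + 2·4^2 + 2·4 + 1; sub 5 for 4: 5^(5 + 1) + 2·5^2 + 2·5 + 1; = 15686; G_3 = 15686−1 = 15685
step 3: 15685 = 5^(5 + 1) + 2·5^2 + 2·5; sub 6 for 5: 6^(6 + 1) + 2·6^2 + 2·6; = 280020; G_4 = 280020−1 = 280019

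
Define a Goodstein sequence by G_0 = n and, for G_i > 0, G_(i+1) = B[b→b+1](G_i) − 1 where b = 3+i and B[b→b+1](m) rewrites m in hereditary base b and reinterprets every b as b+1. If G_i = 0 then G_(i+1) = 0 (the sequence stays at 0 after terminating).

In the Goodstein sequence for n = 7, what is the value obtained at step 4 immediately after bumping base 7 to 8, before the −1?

(0) 7|_3 = 2·3 + 1 ↦ 2·4 + 1|_4 = 9 ⇒ 8
(1) 8|_4 = 2·4 ↦ 2·5|_5 = 10 ⇒ 9
(2) 9|_5 = 5 + 4 ↦ 6 + 4|_6 = 10 ⇒ 9
(3) 9|_6 = 6 + 3 ↦ 7 + 3|_7 = 10 ⇒ 9
(4) 9|_7 = 7 + 2 ↦ 8 + 2|_8 = 10 ⇒ 9

10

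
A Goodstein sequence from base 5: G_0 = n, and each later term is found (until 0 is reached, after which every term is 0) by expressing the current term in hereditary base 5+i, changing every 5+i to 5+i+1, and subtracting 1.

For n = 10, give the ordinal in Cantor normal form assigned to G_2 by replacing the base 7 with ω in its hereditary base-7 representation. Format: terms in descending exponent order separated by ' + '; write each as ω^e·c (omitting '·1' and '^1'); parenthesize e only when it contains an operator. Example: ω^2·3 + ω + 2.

ω + 4

i=0: 10 = 2·5 (b=5); 5→6: 2·6 = 12; 12−1 = 11
i=1: 11 = 6 + 5 (b=6); 6→7: 7 + 5 = 12; 12−1 = 11
i=2: 11 = 7 + 4 (b=7); 7→8: 8 + 4 = 12; 12−1 = 11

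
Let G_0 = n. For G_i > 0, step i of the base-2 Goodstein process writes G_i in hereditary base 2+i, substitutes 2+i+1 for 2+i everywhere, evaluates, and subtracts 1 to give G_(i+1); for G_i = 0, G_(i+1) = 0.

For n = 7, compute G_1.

30

i=0: 7 = 2^2 + 2 + 1 (b=2); 2→3: 3^3 + 3 + 1 = 31; 31−1 = 30
i=1: 30 = 3^3 + 3 (b=3); 3→4: 4^4 + 4 = 260; 260−1 = 259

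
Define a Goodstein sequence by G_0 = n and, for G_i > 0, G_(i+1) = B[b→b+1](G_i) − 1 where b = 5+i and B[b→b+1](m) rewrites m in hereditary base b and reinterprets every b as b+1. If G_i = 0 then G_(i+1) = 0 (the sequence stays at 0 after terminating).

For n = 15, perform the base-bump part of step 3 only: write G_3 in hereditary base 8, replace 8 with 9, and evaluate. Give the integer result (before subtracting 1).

base 5: 15 = 3·5; at 6: 3·6 = 18; next = 17
base 6: 17 = 2·6 + 5; at 7: 2·7 + 5 = 19; next = 18
base 7: 18 = 2·7 + 4; at 8: 2·8 + 4 = 20; next = 19
base 8: 19 = 2·8 + 3; at 9: 2·9 + 3 = 21; next = 20

21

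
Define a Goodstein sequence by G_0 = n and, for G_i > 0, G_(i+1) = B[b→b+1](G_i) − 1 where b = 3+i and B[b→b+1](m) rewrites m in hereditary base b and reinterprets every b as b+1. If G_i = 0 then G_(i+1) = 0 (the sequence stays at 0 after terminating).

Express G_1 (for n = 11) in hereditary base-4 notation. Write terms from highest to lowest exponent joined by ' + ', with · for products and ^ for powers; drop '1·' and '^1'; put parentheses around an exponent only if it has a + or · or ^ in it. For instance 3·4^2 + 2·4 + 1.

4^2 + 1

11 —HB3→ 3^2 + 2 —bump→ 4^2 + 2 = 18 —(−1)→ 17
17 —HB4→ 4^2 + 1 —bump→ 5^2 + 1 = 26 —(−1)→ 25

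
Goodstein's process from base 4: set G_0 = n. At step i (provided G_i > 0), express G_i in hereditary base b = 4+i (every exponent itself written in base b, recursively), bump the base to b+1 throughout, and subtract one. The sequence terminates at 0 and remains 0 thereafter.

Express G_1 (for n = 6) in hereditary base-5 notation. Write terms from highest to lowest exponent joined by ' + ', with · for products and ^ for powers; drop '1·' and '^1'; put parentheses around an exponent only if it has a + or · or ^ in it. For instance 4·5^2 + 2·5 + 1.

[0] 6 ≡ 4 + 2 (base 4). Lift 5: 7. −1: 6.
[1] 6 ≡ 5 + 1 (base 5). Lift 6: 7. −1: 6.

5 + 1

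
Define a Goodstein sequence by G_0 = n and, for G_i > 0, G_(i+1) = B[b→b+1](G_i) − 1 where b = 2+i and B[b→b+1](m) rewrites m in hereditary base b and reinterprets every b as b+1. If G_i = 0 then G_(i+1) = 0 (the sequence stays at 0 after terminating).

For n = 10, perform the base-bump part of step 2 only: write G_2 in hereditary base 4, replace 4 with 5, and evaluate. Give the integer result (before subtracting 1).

[0] 10 ≡ 2^(2 + 1) + 2 (base 2). Lift 3: 84. −1: 83.
[1] 83 ≡ 3^(3 + 1) + 2 (base 3). Lift 4: 1026. −1: 1025.
[2] 1025 ≡ 4^(4 + 1) + 1 (base 4). Lift 5: 15626. −1: 15625.

15626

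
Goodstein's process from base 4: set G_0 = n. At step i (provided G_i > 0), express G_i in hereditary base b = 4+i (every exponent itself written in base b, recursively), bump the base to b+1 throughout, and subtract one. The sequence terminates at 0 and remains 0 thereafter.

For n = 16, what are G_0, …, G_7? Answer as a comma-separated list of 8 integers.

16, 24, 27, 30, 33, 36, 39, 41

step 0: 16 = 4^2; sub 5 for 4: 5^2; = 25; G_1 = 25−1 = 24
step 1: 24 = 4·5 + 4; sub 6 for 5: 4·6 + 4; = 28; G_2 = 28−1 = 27
step 2: 27 = 4·6 + 3; sub 7 for 6: 4·7 + 3; = 31; G_3 = 31−1 = 30
step 3: 30 = 4·7 + 2; sub 8 for 7: 4·8 + 2; = 34; G_4 = 34−1 = 33
step 4: 33 = 4·8 + 1; sub 9 for 8: 4·9 + 1; = 37; G_5 = 37−1 = 36
step 5: 36 = 4·9; sub 10 for 9: 4·10; = 40; G_6 = 40−1 = 39
step 6: 39 = 3·10 + 9; sub 11 for 10: 3·11 + 9; = 42; G_7 = 42−1 = 41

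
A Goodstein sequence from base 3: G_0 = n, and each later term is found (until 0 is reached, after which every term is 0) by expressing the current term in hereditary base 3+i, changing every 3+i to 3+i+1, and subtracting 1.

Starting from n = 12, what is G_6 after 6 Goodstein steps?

G_0 = 12. HB_3(12) = 3^2 + 3. Bump = 20. G_1 = 19.
G_1 = 19. HB_4(19) = 4^2 + 3. Bump = 28. G_2 = 27.
G_2 = 27. HB_5(27) = 5^2 + 2. Bump = 38. G_3 = 37.
G_3 = 37. HB_6(37) = 6^2 + 1. Bump = 50. G_4 = 49.
G_4 = 49. HB_7(49) = 7^2. Bump = 64. G_5 = 63.
G_5 = 63. HB_8(63) = 7·8 + 7. Bump = 70. G_6 = 69.

69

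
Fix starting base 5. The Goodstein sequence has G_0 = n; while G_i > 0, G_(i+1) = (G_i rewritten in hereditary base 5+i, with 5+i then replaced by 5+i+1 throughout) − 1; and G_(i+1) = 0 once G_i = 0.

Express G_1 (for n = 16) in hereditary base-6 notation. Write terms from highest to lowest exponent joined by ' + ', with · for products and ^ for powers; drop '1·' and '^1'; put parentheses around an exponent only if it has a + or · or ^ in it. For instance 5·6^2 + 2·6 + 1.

base 5: 16 = 3·5 + 1; at 6: 3·6 + 1 = 19; next = 18
base 6: 18 = 3·6; at 7: 3·7 = 21; next = 20

3·6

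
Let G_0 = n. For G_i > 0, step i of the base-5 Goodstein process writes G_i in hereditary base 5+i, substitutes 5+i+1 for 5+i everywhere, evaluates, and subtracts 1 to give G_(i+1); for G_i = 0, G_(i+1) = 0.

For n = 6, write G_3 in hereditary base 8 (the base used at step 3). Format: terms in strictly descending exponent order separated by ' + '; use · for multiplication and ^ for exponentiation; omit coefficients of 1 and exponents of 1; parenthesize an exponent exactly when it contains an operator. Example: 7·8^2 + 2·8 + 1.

6 —HB5→ 5 + 1 —bump→ 6 + 1 = 7 —(−1)→ 6
6 —HB6→ 6 —bump→ 7 = 7 —(−1)→ 6
6 —HB7→ 6 —bump→ 6 = 6 —(−1)→ 5
5 —HB8→ 5 —bump→ 5 = 5 —(−1)→ 4

5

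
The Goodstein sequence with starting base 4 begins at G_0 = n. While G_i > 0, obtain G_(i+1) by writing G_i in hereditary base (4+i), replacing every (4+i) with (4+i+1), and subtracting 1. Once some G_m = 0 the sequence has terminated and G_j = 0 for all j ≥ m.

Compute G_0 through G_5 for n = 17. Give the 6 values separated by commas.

step 0: 17 = 4^2 + 1; sub 5 for 4: 5^2 + 1; = 26; G_1 = 26−1 = 25
step 1: 25 = 5^2; sub 6 for 5: 6^2; = 36; G_2 = 36−1 = 35
step 2: 35 = 5·6 + 5; sub 7 for 6: 5·7 + 5; = 40; G_3 = 40−1 = 39
step 3: 39 = 5·7 + 4; sub 8 for 7: 5·8 + 4; = 44; G_4 = 44−1 = 43
step 4: 43 = 5·8 + 3; sub 9 for 8: 5·9 + 3; = 48; G_5 = 48−1 = 47

17, 25, 35, 39, 43, 47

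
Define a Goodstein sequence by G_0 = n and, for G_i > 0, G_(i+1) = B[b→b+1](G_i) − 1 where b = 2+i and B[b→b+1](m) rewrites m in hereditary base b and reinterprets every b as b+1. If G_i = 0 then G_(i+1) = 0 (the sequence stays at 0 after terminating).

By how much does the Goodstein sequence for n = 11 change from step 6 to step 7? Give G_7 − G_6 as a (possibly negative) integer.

2615391575

G_0=11  [base 2] 2^(2 + 1) + 2 + 1  →[2↦3]→  3^(3 + 1) + 3 + 1 = 85  −1 ⇒ G_1=84
G_1=84  [base 3] 3^(3 + 1) + 3  →[3↦4]→  4^(4 + 1) + 4 = 1028  −1 ⇒ G_2=1027
G_2=1027  [base 4] 4^(4 + 1) + 3  →[4↦5]→  5^(5 + 1) + 3 = 15628  −1 ⇒ G_3=15627
G_3=15627  [base 5] 5^(5 + 1) + 2  →[5↦6]→  6^(6 + 1) + 2 = 279938  −1 ⇒ G_4=279937
G_4=279937  [base 6] 6^(6 + 1) + 1  →[6↦7]→  7^(7 + 1) + 1 = 5764802  −1 ⇒ G_5=5764801
G_5=5764801  [base 7] 7^(7 + 1)  →[7↦8]→  8^(8 + 1) = 134217728  −1 ⇒ G_6=134217727
G_6=134217727  [base 8] 7·8^8 + 7·8^7 + 7·8^6 + 7·8^5 + 7·8^4 + 7·8^3 + 7·8^2 + 7·8 + 7  →[8↦9]→  7·9^9 + 7·9^7 + 7·9^6 + 7·9^5 + 7·9^4 + 7·9^3 + 7·9^2 + 7·9 + 7 = 2749609303  −1 ⇒ G_7=2749609302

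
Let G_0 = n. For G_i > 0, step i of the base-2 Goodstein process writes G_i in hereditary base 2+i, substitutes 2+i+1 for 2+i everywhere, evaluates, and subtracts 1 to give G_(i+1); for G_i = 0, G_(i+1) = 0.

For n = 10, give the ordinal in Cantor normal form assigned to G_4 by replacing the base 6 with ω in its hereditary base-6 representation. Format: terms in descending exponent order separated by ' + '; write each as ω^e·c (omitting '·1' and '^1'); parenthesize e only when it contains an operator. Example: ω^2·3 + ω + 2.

ω^ω·5 + ω^5·5 + ω^4·5 + ω^3·5 + ω^2·5 + ω·5 + 5

(0) 10|_2 = 2^(2 + 1) + 2 ↦ 3^(3 + 1) + 3|_3 = 84 ⇒ 83
(1) 83|_3 = 3^(3 + 1) + 2 ↦ 4^(4 + 1) + 2|_4 = 1026 ⇒ 1025
(2) 1025|_4 = 4^(4 + 1) + 1 ↦ 5^(5 + 1) + 1|_5 = 15626 ⇒ 15625
(3) 15625|_5 = 5^(5 + 1) ↦ 6^(6 + 1)|_6 = 279936 ⇒ 279935
(4) 279935|_6 = 5·6^6 + 5·6^5 + 5·6^4 + 5·6^3 + 5·6^2 + 5·6 + 5 ↦ 5·7^7 + 5·7^5 + 5·7^4 + 5·7^3 + 5·7^2 + 5·7 + 5|_7 = 4215755 ⇒ 4215754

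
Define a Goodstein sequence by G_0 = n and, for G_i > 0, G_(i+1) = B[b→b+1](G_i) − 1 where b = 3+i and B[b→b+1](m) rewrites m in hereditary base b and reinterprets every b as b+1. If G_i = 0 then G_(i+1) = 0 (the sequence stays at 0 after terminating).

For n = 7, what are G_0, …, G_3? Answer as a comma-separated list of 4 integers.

base 3: 7 = 2·3 + 1; at 4: 2·4 + 1 = 9; next = 8
base 4: 8 = 2·4; at 5: 2·5 = 10; next = 9
base 5: 9 = 5 + 4; at 6: 6 + 4 = 10; next = 9

7, 8, 9, 9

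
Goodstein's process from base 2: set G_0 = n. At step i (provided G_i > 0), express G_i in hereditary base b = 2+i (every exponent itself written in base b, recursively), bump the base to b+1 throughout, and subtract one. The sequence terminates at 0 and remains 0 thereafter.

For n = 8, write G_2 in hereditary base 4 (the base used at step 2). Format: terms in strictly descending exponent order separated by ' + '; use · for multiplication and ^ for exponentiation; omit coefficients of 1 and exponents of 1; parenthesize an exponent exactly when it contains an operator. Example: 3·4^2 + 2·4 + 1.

[0] 8 ≡ 2^(2 + 1) (base 2). Lift 3: 81. −1: 80.
[1] 80 ≡ 2·3^3 + 2·3^2 + 2·3 + 2 (base 3). Lift 4: 554. −1: 553.

2·4^4 + 2·4^2 + 2·4 + 1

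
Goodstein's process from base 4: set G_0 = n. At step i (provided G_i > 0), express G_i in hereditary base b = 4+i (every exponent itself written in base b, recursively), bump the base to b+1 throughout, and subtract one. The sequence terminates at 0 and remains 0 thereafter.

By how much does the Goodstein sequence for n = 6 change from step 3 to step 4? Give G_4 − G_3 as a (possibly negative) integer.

-1

base 4: 6 = 4 + 2; at 5: 5 + 2 = 7; next = 6
base 5: 6 = 5 + 1; at 6: 6 + 1 = 7; next = 6
base 6: 6 = 6; at 7: 7 = 7; next = 6
base 7: 6 = 6; at 8: 6 = 6; next = 5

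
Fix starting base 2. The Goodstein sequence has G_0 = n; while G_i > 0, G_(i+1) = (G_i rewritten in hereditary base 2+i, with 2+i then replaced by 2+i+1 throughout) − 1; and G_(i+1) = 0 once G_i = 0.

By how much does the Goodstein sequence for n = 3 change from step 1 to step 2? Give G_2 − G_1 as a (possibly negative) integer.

base 2: 3 = 2 + 1; at 3: 3 + 1 = 4; next = 3
base 3: 3 = 3; at 4: 4 = 4; next = 3

0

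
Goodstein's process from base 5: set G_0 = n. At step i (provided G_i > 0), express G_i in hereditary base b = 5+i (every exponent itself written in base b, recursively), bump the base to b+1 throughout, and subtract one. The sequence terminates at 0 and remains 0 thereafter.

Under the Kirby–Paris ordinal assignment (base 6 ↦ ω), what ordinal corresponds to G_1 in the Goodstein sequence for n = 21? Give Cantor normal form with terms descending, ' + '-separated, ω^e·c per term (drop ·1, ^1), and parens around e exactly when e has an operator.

(0) 21|_5 = 4·5 + 1 ↦ 4·6 + 1|_6 = 25 ⇒ 24
(1) 24|_6 = 4·6 ↦ 4·7|_7 = 28 ⇒ 27

ω·4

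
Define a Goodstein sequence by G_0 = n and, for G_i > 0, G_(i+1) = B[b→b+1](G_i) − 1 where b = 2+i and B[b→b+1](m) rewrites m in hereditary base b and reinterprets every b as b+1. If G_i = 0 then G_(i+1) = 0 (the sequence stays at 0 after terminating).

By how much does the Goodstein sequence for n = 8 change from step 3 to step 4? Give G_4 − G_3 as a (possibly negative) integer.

G_0=8  [base 2] 2^(2 + 1)  →[2↦3]→  3^(3 + 1) = 81  −1 ⇒ G_1=80
G_1=80  [base 3] 2·3^3 + 2·3^2 + 2·3 + 2  →[3↦4]→  2·4^4 + 2·4^2 + 2·4 + 2 = 554  −1 ⇒ G_2=553
G_2=553  [base 4] 2·4^4 + 2·4^2 + 2·4 + 1  →[4↦5]→  2·5^5 + 2·5^2 + 2·5 + 1 = 6311  −1 ⇒ G_3=6310
G_3=6310  [base 5] 2·5^5 + 2·5^2 + 2·5  →[5↦6]→  2·6^6 + 2·6^2 + 2·6 = 93396  −1 ⇒ G_4=93395

87085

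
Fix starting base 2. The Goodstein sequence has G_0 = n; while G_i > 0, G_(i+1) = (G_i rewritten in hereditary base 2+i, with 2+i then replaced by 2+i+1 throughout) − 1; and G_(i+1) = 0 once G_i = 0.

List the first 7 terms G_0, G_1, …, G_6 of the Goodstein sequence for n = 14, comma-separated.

i=0: 14 = 2^(2 + 1) + 2^2 + 2 (b=2); 2→3: 3^(3 + 1) + 3^3 + 3 = 111; 111−1 = 110
i=1: 110 = 3^(3 + 1) + 3^3 + 2 (b=3); 3→4: 4^(4 + 1) + 4^4 + 2 = 1282; 1282−1 = 1281
i=2: 1281 = 4^(4 + 1) + 4^4 + 1 (b=4); 4→5: 5^(5 + 1) + 5^5 + 1 = 18751; 18751−1 = 18750
i=3: 18750 = 5^(5 + 1) + 5^5 (b=5); 5→6: 6^(6 + 1) + 6^6 = 326592; 326592−1 = 326591
i=4: 326591 = 6^(6 + 1) + 5·6^5 + 5·6^4 + 5·6^3 + 5·6^2 + 5·6 + 5 (b=6); 6→7: 7^(7 + 1) + 5·7^5 + 5·7^4 + 5·7^3 + 5·7^2 + 5·7 + 5 = 5862841; 5862841−1 = 5862840
i=5: 5862840 = 7^(7 + 1) + 5·7^5 + 5·7^4 + 5·7^3 + 5·7^2 + 5·7 + 4 (b=7); 7→8: 8^(8 + 1) + 5·8^5 + 5·8^4 + 5·8^3 + 5·8^2 + 5·8 + 4 = 134404972; 134404972−1 = 134404971

14, 110, 1281, 18750, 326591, 5862840, 134404971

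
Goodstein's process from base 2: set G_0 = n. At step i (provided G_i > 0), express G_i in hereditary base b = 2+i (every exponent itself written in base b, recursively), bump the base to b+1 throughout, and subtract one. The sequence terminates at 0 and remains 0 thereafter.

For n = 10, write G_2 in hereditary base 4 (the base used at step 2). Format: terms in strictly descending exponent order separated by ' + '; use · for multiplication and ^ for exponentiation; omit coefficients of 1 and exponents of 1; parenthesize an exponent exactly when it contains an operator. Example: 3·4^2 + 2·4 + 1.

base 2: 10 = 2^(2 + 1) + 2; at 3: 3^(3 + 1) + 3 = 84; next = 83
base 3: 83 = 3^(3 + 1) + 2; at 4: 4^(4 + 1) + 2 = 1026; next = 1025
base 4: 1025 = 4^(4 + 1) + 1; at 5: 5^(5 + 1) + 1 = 15626; next = 15625

4^(4 + 1) + 1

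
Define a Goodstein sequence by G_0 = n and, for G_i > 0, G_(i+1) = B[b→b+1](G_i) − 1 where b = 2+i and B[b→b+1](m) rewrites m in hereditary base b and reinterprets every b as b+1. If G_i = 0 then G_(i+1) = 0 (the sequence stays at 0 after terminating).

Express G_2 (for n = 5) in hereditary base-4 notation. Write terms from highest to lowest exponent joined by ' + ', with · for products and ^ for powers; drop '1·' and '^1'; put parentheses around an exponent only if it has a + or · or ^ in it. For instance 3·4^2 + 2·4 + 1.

3·4^3 + 3·4^2 + 3·4 + 3

5 —HB2→ 2^2 + 1 —bump→ 3^3 + 1 = 28 —(−1)→ 27
27 —HB3→ 3^3 —bump→ 4^4 = 256 —(−1)→ 255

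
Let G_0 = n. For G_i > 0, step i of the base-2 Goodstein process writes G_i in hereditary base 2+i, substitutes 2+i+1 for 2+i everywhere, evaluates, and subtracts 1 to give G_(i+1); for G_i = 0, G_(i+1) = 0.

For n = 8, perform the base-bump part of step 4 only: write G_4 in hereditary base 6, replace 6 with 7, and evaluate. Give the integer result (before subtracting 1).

(0) 8|_2 = 2^(2 + 1) ↦ 3^(3 + 1)|_3 = 81 ⇒ 80
(1) 80|_3 = 2·3^3 + 2·3^2 + 2·3 + 2 ↦ 2·4^4 + 2·4^2 + 2·4 + 2|_4 = 554 ⇒ 553
(2) 553|_4 = 2·4^4 + 2·4^2 + 2·4 + 1 ↦ 2·5^5 + 2·5^2 + 2·5 + 1|_5 = 6311 ⇒ 6310
(3) 6310|_5 = 2·5^5 + 2·5^2 + 2·5 ↦ 2·6^6 + 2·6^2 + 2·6|_6 = 93396 ⇒ 93395

1647196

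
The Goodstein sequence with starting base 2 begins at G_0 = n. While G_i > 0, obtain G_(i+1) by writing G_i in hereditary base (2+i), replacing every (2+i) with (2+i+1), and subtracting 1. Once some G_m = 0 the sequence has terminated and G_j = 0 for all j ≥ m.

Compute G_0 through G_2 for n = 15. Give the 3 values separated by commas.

15, 111, 1283

G_0 = 15. HB_2(15) = 2^(2 + 1) + 2^2 + 2 + 1. Bump = 112. G_1 = 111.
G_1 = 111. HB_3(111) = 3^(3 + 1) + 3^3 + 3. Bump = 1284. G_2 = 1283.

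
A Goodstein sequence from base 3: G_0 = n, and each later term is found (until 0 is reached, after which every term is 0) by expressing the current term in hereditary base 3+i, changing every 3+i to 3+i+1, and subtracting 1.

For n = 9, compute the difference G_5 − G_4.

step 0: 9 = 3^2; sub 4 for 3: 4^2; = 16; G_1 = 16−1 = 15
step 1: 15 = 3·4 + 3; sub 5 for 4: 3·5 + 3; = 18; G_2 = 18−1 = 17
step 2: 17 = 3·5 + 2; sub 6 for 5: 3·6 + 2; = 20; G_3 = 20−1 = 19
step 3: 19 = 3·6 + 1; sub 7 for 6: 3·7 + 1; = 22; G_4 = 22−1 = 21
step 4: 21 = 3·7; sub 8 for 7: 3·8; = 24; G_5 = 24−1 = 23

2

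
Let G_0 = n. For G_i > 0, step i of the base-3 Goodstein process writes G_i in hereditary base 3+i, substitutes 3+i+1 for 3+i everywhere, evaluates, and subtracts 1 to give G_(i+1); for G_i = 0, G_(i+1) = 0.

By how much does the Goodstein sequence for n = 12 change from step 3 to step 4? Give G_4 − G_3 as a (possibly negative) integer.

G_0=12  [base 3] 3^2 + 3  →[3↦4]→  4^2 + 4 = 20  −1 ⇒ G_1=19
G_1=19  [base 4] 4^2 + 3  →[4↦5]→  5^2 + 3 = 28  −1 ⇒ G_2=27
G_2=27  [base 5] 5^2 + 2  →[5↦6]→  6^2 + 2 = 38  −1 ⇒ G_3=37
G_3=37  [base 6] 6^2 + 1  →[6↦7]→  7^2 + 1 = 50  −1 ⇒ G_4=49

12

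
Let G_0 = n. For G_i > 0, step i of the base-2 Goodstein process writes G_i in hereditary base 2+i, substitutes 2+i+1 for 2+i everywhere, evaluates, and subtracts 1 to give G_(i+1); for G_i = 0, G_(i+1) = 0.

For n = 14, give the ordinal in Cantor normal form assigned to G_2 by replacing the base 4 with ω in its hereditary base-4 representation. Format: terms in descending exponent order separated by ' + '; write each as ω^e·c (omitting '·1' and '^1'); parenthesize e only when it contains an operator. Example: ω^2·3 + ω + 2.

ω^(ω + 1) + ω^ω + 1

(0) 14|_2 = 2^(2 + 1) + 2^2 + 2 ↦ 3^(3 + 1) + 3^3 + 3|_3 = 111 ⇒ 110
(1) 110|_3 = 3^(3 + 1) + 3^3 + 2 ↦ 4^(4 + 1) + 4^4 + 2|_4 = 1282 ⇒ 1281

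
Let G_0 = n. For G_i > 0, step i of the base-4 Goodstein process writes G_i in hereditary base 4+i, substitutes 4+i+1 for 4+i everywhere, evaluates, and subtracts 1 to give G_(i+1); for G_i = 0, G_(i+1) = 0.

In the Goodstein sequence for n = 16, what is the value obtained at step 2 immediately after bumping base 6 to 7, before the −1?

step 0: 16 = 4^2; sub 5 for 4: 5^2; = 25; G_1 = 25−1 = 24
step 1: 24 = 4·5 + 4; sub 6 for 5: 4·6 + 4; = 28; G_2 = 28−1 = 27

31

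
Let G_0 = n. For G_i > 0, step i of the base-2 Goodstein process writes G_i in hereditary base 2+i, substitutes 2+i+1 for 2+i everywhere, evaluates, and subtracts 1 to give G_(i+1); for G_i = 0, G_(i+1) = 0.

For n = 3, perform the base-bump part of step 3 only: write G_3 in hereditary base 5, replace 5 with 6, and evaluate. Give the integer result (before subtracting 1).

2

(0) 3|_2 = 2 + 1 ↦ 3 + 1|_3 = 4 ⇒ 3
(1) 3|_3 = 3 ↦ 4|_4 = 4 ⇒ 3
(2) 3|_4 = 3 ↦ 3|_5 = 3 ⇒ 2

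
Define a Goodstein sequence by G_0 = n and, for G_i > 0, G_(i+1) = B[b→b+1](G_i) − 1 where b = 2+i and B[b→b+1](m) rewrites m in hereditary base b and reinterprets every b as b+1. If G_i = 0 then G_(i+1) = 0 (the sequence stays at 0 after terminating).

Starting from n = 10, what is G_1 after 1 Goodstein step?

83

G_0=10  [base 2] 2^(2 + 1) + 2  →[2↦3]→  3^(3 + 1) + 3 = 84  −1 ⇒ G_1=83
G_1=83  [base 3] 3^(3 + 1) + 2  →[3↦4]→  4^(4 + 1) + 2 = 1026  −1 ⇒ G_2=1025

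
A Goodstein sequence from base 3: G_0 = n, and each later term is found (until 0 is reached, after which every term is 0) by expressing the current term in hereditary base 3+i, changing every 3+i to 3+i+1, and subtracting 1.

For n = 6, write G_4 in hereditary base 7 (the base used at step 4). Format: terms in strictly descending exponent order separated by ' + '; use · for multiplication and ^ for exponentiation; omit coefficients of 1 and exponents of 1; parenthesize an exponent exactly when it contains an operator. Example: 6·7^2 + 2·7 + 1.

7

i=0: 6 = 2·3 (b=3); 3→4: 2·4 = 8; 8−1 = 7
i=1: 7 = 4 + 3 (b=4); 4→5: 5 + 3 = 8; 8−1 = 7
i=2: 7 = 5 + 2 (b=5); 5→6: 6 + 2 = 8; 8−1 = 7
i=3: 7 = 6 + 1 (b=6); 6→7: 7 + 1 = 8; 8−1 = 7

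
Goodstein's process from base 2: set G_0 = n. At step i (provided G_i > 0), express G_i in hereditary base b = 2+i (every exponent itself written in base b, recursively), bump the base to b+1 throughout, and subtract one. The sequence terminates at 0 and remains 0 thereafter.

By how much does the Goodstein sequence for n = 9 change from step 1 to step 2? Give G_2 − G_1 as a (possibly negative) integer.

942

i=0: 9 = 2^(2 + 1) + 1 (b=2); 2→3: 3^(3 + 1) + 1 = 82; 82−1 = 81
i=1: 81 = 3^(3 + 1) (b=3); 3→4: 4^(4 + 1) = 1024; 1024−1 = 1023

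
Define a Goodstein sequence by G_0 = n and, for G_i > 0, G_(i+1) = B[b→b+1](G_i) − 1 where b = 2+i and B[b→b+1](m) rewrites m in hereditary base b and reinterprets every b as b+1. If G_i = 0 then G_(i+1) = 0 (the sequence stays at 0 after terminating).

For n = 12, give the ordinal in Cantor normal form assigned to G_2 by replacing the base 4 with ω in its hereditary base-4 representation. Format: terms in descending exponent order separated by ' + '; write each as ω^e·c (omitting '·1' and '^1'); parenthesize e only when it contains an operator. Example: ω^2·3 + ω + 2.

base 2: 12 = 2^(2 + 1) + 2^2; at 3: 3^(3 + 1) + 3^3 = 108; next = 107
base 3: 107 = 3^(3 + 1) + 2·3^2 + 2·3 + 2; at 4: 4^(4 + 1) + 2·4^2 + 2·4 + 2 = 1066; next = 1065
base 4: 1065 = 4^(4 + 1) + 2·4^2 + 2·4 + 1; at 5: 5^(5 + 1) + 2·5^2 + 2·5 + 1 = 15686; next = 15685

ω^(ω + 1) + ω^2·2 + ω·2 + 1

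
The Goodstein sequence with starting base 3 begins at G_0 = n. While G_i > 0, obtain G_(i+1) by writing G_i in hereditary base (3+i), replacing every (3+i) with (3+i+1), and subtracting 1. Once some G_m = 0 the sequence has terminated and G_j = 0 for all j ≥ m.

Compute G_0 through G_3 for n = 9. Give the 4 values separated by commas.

9, 15, 17, 19

i=0: 9 = 3^2 (b=3); 3→4: 4^2 = 16; 16−1 = 15
i=1: 15 = 3·4 + 3 (b=4); 4→5: 3·5 + 3 = 18; 18−1 = 17
i=2: 17 = 3·5 + 2 (b=5); 5→6: 3·6 + 2 = 20; 20−1 = 19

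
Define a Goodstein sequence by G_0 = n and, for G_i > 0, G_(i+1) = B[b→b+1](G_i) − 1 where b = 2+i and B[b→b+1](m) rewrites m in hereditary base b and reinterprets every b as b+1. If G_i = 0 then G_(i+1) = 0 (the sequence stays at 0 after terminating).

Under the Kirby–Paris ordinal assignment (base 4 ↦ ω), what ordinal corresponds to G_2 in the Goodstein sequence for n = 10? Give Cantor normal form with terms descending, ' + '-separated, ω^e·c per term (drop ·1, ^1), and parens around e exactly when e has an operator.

ω^(ω + 1) + 1

[0] 10 ≡ 2^(2 + 1) + 2 (base 2). Lift 3: 84. −1: 83.
[1] 83 ≡ 3^(3 + 1) + 2 (base 3). Lift 4: 1026. −1: 1025.
[2] 1025 ≡ 4^(4 + 1) + 1 (base 4). Lift 5: 15626. −1: 15625.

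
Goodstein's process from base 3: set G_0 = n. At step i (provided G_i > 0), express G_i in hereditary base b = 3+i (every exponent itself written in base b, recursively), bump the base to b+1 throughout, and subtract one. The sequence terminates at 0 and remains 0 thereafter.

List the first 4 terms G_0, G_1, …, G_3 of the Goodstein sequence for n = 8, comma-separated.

8, 9, 10, 11

base 3: 8 = 2·3 + 2; at 4: 2·4 + 2 = 10; next = 9
base 4: 9 = 2·4 + 1; at 5: 2·5 + 1 = 11; next = 10
base 5: 10 = 2·5; at 6: 2·6 = 12; next = 11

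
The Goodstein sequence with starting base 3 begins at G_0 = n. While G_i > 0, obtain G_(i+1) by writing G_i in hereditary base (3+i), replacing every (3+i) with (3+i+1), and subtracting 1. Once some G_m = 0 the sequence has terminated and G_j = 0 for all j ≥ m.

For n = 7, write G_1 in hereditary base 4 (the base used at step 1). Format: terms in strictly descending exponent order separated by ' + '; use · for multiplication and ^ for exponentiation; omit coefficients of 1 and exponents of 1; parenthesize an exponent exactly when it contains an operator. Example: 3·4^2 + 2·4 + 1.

2·4

G_0 = 7. HB_3(7) = 2·3 + 1. Bump = 9. G_1 = 8.
G_1 = 8. HB_4(8) = 2·4. Bump = 10. G_2 = 9.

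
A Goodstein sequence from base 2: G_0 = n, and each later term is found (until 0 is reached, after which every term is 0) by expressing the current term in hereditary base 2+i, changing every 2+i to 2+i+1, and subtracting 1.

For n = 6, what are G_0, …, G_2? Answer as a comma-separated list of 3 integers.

G_0 = 6. HB_2(6) = 2^2 + 2. Bump = 30. G_1 = 29.
G_1 = 29. HB_3(29) = 3^3 + 2. Bump = 258. G_2 = 257.

6, 29, 257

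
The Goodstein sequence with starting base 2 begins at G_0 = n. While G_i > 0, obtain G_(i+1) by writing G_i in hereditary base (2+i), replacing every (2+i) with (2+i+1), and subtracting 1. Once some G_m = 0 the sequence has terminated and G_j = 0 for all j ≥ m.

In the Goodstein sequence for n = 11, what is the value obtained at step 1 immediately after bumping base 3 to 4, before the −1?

1028

G_0=11  [base 2] 2^(2 + 1) + 2 + 1  →[2↦3]→  3^(3 + 1) + 3 + 1 = 85  −1 ⇒ G_1=84
G_1=84  [base 3] 3^(3 + 1) + 3  →[3↦4]→  4^(4 + 1) + 4 = 1028  −1 ⇒ G_2=1027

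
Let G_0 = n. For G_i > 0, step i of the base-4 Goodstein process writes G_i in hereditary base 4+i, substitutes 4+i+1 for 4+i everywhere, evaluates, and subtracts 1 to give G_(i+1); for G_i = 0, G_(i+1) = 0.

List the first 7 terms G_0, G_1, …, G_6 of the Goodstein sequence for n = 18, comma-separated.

[0] 18 ≡ 4^2 + 2 (base 4). Lift 5: 27. −1: 26.
[1] 26 ≡ 5^2 + 1 (base 5). Lift 6: 37. −1: 36.
[2] 36 ≡ 6^2 (base 6). Lift 7: 49. −1: 48.
[3] 48 ≡ 6·7 + 6 (base 7). Lift 8: 54. −1: 53.
[4] 53 ≡ 6·8 + 5 (base 8). Lift 9: 59. −1: 58.
[5] 58 ≡ 6·9 + 4 (base 9). Lift 10: 64. −1: 63.

18, 26, 36, 48, 53, 58, 63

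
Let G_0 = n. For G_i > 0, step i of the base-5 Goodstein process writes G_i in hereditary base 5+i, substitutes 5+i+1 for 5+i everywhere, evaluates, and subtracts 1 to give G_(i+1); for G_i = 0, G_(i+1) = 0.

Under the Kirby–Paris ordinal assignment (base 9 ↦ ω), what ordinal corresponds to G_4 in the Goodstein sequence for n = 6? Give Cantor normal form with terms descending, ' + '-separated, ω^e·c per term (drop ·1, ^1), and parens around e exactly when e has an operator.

4

(0) 6|_5 = 5 + 1 ↦ 6 + 1|_6 = 7 ⇒ 6
(1) 6|_6 = 6 ↦ 7|_7 = 7 ⇒ 6
(2) 6|_7 = 6 ↦ 6|_8 = 6 ⇒ 5
(3) 5|_8 = 5 ↦ 5|_9 = 5 ⇒ 4
(4) 4|_9 = 4 ↦ 4|_10 = 4 ⇒ 3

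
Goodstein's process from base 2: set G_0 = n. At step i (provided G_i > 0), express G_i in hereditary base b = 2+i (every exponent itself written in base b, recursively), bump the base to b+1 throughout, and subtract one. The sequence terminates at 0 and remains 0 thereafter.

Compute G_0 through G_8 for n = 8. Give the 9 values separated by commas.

8, 80, 553, 6310, 93395, 1647195, 33554571, 774841151, 20000000211

8 —HB2→ 2^(2 + 1) —bump→ 3^(3 + 1) = 81 —(−1)→ 80
80 —HB3→ 2·3^3 + 2·3^2 + 2·3 + 2 —bump→ 2·4^4 + 2·4^2 + 2·4 + 2 = 554 —(−1)→ 553
553 —HB4→ 2·4^4 + 2·4^2 + 2·4 + 1 —bump→ 2·5^5 + 2·5^2 + 2·5 + 1 = 6311 —(−1)→ 6310
6310 —HB5→ 2·5^5 + 2·5^2 + 2·5 —bump→ 2·6^6 + 2·6^2 + 2·6 = 93396 —(−1)→ 93395
93395 —HB6→ 2·6^6 + 2·6^2 + 6 + 5 —bump→ 2·7^7 + 2·7^2 + 7 + 5 = 1647196 —(−1)→ 1647195
1647195 —HB7→ 2·7^7 + 2·7^2 + 7 + 4 —bump→ 2·8^8 + 2·8^2 + 8 + 4 = 33554572 —(−1)→ 33554571
33554571 —HB8→ 2·8^8 + 2·8^2 + 8 + 3 —bump→ 2·9^9 + 2·9^2 + 9 + 3 = 774841152 —(−1)→ 774841151
774841151 —HB9→ 2·9^9 + 2·9^2 + 9 + 2 —bump→ 2·10^10 + 2·10^2 + 10 + 2 = 20000000212 —(−1)→ 20000000211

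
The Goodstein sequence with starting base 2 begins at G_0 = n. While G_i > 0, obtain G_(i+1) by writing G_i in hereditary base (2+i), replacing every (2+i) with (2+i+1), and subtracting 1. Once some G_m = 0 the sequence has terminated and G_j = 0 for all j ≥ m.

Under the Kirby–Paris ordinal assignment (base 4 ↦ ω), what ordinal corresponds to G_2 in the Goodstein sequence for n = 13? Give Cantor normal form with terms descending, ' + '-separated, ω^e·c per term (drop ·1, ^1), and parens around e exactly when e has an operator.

ω^(ω + 1) + ω^3·3 + ω^2·3 + ω·3 + 3

base 2: 13 = 2^(2 + 1) + 2^2 + 1; at 3: 3^(3 + 1) + 3^3 + 1 = 109; next = 108
base 3: 108 = 3^(3 + 1) + 3^3; at 4: 4^(4 + 1) + 4^4 = 1280; next = 1279
base 4: 1279 = 4^(4 + 1) + 3·4^3 + 3·4^2 + 3·4 + 3; at 5: 5^(5 + 1) + 3·5^3 + 3·5^2 + 3·5 + 3 = 16093; next = 16092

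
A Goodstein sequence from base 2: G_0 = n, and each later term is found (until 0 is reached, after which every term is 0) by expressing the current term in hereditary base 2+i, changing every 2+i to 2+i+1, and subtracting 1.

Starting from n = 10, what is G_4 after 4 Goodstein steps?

[0] 10 ≡ 2^(2 + 1) + 2 (base 2). Lift 3: 84. −1: 83.
[1] 83 ≡ 3^(3 + 1) + 2 (base 3). Lift 4: 1026. −1: 1025.
[2] 1025 ≡ 4^(4 + 1) + 1 (base 4). Lift 5: 15626. −1: 15625.
[3] 15625 ≡ 5^(5 + 1) (base 5). Lift 6: 279936. −1: 279935.
[4] 279935 ≡ 5·6^6 + 5·6^5 + 5·6^4 + 5·6^3 + 5·6^2 + 5·6 + 5 (base 6). Lift 7: 4215755. −1: 4215754.

279935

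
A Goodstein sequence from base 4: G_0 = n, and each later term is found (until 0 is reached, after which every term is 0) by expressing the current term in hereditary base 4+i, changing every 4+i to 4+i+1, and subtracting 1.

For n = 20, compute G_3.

[0] 20 ≡ 4^2 + 4 (base 4). Lift 5: 30. −1: 29.
[1] 29 ≡ 5^2 + 4 (base 5). Lift 6: 40. −1: 39.
[2] 39 ≡ 6^2 + 3 (base 6). Lift 7: 52. −1: 51.

51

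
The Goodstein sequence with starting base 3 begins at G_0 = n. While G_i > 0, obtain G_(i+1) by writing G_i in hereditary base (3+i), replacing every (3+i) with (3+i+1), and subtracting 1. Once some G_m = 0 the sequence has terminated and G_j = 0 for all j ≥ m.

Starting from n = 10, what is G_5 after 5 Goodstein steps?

33

step 0: 10 = 3^2 + 1; sub 4 for 3: 4^2 + 1; = 17; G_1 = 17−1 = 16
step 1: 16 = 4^2; sub 5 for 4: 5^2; = 25; G_2 = 25−1 = 24
step 2: 24 = 4·5 + 4; sub 6 for 5: 4·6 + 4; = 28; G_3 = 28−1 = 27
step 3: 27 = 4·6 + 3; sub 7 for 6: 4·7 + 3; = 31; G_4 = 31−1 = 30
step 4: 30 = 4·7 + 2; sub 8 for 7: 4·8 + 2; = 34; G_5 = 34−1 = 33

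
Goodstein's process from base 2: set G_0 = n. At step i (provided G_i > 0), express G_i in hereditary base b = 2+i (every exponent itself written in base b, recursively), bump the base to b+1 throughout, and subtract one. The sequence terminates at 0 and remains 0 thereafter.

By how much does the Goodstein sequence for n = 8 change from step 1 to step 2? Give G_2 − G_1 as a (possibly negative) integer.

step 0: 8 = 2^(2 + 1); sub 3 for 2: 3^(3 + 1); = 81; G_1 = 81−1 = 80
step 1: 80 = 2·3^3 + 2·3^2 + 2·3 + 2; sub 4 for 3: 2·4^4 + 2·4^2 + 2·4 + 2; = 554; G_2 = 554−1 = 553

473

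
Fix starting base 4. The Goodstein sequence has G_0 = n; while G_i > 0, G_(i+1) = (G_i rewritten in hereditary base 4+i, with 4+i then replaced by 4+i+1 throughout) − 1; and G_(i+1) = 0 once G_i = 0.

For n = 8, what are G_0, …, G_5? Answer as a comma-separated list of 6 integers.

G_0 = 8. HB_4(8) = 2·4. Bump = 10. G_1 = 9.
G_1 = 9. HB_5(9) = 5 + 4. Bump = 10. G_2 = 9.
G_2 = 9. HB_6(9) = 6 + 3. Bump = 10. G_3 = 9.
G_3 = 9. HB_7(9) = 7 + 2. Bump = 10. G_4 = 9.
G_4 = 9. HB_8(9) = 8 + 1. Bump = 10. G_5 = 9.

8, 9, 9, 9, 9, 9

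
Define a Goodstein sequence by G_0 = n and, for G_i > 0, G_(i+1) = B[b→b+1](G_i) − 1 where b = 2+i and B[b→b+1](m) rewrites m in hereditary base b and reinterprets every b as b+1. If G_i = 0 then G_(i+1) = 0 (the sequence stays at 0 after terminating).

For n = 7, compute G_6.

7 —HB2→ 2^2 + 2 + 1 —bump→ 3^3 + 3 + 1 = 31 —(−1)→ 30
30 —HB3→ 3^3 + 3 —bump→ 4^4 + 4 = 260 —(−1)→ 259
259 —HB4→ 4^4 + 3 —bump→ 5^5 + 3 = 3128 —(−1)→ 3127
3127 —HB5→ 5^5 + 2 —bump→ 6^6 + 2 = 46658 —(−1)→ 46657
46657 —HB6→ 6^6 + 1 —bump→ 7^7 + 1 = 823544 —(−1)→ 823543
823543 —HB7→ 7^7 —bump→ 8^8 = 16777216 —(−1)→ 16777215
16777215 —HB8→ 7·8^7 + 7·8^6 + 7·8^5 + 7·8^4 + 7·8^3 + 7·8^2 + 7·8 + 7 —bump→ 7·9^7 + 7·9^6 + 7·9^5 + 7·9^4 + 7·9^3 + 7·9^2 + 7·9 + 7 = 37665880 —(−1)→ 37665879

16777215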